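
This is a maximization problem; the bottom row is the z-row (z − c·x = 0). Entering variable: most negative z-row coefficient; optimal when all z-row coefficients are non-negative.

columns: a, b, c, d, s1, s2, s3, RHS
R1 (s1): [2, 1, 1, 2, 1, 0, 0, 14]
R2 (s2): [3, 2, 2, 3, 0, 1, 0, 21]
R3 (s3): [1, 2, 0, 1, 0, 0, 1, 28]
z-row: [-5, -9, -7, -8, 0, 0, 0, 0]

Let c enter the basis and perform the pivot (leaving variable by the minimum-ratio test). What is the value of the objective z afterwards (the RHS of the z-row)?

Ratio test on column c — row 1: 14/1 = 14; row 2: 21/2 = 21/2; row 3: entry 0 ≤ 0. Minimum is 21/2 at row 2 (s2 leaves); pivot element 2.
Pivot on row 2; the z-row RHS becomes 0 − (-7)·(21/2) = 147/2.

147/2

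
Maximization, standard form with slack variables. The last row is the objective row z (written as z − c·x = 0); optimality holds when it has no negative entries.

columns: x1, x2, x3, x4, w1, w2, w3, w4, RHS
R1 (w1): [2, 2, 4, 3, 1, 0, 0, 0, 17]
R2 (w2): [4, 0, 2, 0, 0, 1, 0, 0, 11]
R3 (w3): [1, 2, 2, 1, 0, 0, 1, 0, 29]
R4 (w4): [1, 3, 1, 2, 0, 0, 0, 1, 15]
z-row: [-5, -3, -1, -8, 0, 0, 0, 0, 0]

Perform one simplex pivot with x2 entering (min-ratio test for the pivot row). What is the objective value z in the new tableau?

Ratio test on column x2 — row 1: 17/2 = 17/2; row 2: entry 0 ≤ 0; row 3: 29/2 = 29/2; row 4: 15/3 = 5. Minimum is 5 at row 4 (w4 leaves); pivot element 3.
Pivot on row 4; the z-row RHS becomes 0 − (-3)·5 = 15.

15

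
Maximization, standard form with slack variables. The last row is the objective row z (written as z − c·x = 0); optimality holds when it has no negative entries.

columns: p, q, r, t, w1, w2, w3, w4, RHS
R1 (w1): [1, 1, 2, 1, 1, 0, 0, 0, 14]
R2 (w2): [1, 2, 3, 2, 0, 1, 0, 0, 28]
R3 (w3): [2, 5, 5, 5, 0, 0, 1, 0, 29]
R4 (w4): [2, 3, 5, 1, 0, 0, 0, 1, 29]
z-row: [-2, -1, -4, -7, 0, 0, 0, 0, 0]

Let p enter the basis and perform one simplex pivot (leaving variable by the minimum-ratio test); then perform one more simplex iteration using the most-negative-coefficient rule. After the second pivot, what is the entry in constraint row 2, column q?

Ratio test on column p — row 1: 14/1 = 14; row 2: 28/1 = 28; row 3: 29/2 = 29/2; row 4: 29/2 = 29/2. Minimum is 14 at row 1 (w1 leaves); pivot element 1.
Divide row 1 by 1; eliminate column p from the other rows.
Second iteration: most negative z-row entry is -5 in column t, so t enters.
Ratio test on column t — row 1: 14/1 = 14; row 2: 14/1 = 14; row 3: 1/3 = 1/3; row 4: entry -1 ≤ 0. Minimum is 1/3 at row 3 (w3 leaves); pivot element 3.
Divide row 3 by 3; eliminate column t from the other rows.
After both pivots, the entry at constraint row 2, column q is 0.

0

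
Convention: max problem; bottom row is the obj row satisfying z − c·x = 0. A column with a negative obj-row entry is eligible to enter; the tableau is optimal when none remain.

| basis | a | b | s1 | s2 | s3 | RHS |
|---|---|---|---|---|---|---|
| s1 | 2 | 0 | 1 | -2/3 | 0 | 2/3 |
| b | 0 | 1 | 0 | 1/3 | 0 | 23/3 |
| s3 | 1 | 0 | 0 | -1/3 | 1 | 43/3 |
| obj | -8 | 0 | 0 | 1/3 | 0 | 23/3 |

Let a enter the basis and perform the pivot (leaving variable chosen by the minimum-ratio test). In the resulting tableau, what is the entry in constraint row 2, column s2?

1/3

Ratio test on column a — row 1: (2/3)/2 = 1/3; row 2: entry 0 ≤ 0; row 3: (43/3)/1 = 43/3. Minimum is 1/3 at row 1 (s1 leaves); pivot element 2.
Divide row 1 by 2; eliminate column a from the other rows.
Row 2 update in column s2: 1/3 − 0·(-1/3) = 1/3.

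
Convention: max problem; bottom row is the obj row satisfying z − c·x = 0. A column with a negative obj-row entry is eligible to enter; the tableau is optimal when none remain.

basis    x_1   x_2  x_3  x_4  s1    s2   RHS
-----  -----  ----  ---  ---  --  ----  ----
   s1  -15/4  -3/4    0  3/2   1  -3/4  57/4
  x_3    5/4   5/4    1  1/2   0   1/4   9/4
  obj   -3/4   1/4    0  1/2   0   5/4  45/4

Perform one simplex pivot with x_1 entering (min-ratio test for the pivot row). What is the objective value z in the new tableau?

Ratio test on column x_1 — row 1: entry -15/4 ≤ 0; row 2: (9/4)/(5/4) = 9/5. Minimum is 9/5 at row 2 (x_3 leaves); pivot element 5/4.
Pivot on row 2; the obj-row RHS becomes 45/4 − (-3/4)·(9/5) = 63/5.

63/5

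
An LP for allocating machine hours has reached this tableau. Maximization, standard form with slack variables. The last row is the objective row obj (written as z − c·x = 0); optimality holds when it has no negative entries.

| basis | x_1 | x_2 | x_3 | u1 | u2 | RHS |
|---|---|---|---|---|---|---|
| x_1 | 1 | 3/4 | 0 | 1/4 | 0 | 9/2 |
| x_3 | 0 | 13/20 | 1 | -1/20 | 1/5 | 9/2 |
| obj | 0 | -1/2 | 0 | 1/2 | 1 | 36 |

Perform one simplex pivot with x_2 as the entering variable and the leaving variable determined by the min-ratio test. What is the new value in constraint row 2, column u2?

Ratio test on column x_2 — row 1: (9/2)/(3/4) = 6; row 2: (9/2)/(13/20) = 90/13. Minimum is 6 at row 1 (x_1 leaves); pivot element 3/4.
Divide row 1 by 3/4; eliminate column x_2 from the other rows.
Row 2 update in column u2: 1/5 − (13/20)·0 = 1/5.

1/5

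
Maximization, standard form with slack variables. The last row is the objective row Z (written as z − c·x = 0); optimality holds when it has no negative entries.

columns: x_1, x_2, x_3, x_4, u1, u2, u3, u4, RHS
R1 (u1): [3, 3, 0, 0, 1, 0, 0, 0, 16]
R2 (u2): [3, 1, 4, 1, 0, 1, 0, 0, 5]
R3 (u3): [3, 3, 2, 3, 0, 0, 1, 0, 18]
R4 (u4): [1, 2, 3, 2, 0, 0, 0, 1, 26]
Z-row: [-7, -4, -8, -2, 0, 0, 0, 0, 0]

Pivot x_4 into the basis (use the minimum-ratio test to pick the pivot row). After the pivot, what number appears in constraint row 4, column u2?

Ratio test on column x_4 — row 1: entry 0 ≤ 0; row 2: 5/1 = 5; row 3: 18/3 = 6; row 4: 26/2 = 13. Minimum is 5 at row 2 (u2 leaves); pivot element 1.
Divide row 2 by 1; eliminate column x_4 from the other rows.
Row 4 update in column u2: 0 − 2·1 = -2.

-2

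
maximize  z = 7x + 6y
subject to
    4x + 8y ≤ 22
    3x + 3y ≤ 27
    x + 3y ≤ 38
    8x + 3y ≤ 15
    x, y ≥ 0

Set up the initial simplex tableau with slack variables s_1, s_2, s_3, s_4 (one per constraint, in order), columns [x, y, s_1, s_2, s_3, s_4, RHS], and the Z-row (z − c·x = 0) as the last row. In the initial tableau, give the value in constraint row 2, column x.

Constraint 2 has coefficient 3 on x.

3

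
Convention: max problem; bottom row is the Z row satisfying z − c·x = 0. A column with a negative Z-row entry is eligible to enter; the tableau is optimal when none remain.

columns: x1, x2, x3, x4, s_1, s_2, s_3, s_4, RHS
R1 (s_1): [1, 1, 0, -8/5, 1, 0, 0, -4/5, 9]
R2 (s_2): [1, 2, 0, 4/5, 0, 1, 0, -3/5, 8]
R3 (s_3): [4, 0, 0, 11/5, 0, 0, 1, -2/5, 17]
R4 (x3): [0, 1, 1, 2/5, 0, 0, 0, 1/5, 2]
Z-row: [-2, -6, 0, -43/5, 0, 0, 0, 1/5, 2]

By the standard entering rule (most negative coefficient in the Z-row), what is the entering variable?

Negative Z-row entries: x1: -2, x2: -6, x4: -43/5.
The most negative is -43/5 in column x4, so x4 enters.

x4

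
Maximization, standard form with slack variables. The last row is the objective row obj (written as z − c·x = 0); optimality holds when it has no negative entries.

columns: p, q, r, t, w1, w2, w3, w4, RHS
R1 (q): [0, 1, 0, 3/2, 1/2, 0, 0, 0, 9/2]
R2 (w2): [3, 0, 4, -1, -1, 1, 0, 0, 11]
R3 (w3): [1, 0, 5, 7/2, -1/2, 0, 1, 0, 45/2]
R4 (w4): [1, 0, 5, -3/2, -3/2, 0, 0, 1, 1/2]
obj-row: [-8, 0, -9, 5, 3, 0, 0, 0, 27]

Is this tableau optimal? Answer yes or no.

The obj-row has a negative entry -9 in column r, so it is not optimal.

no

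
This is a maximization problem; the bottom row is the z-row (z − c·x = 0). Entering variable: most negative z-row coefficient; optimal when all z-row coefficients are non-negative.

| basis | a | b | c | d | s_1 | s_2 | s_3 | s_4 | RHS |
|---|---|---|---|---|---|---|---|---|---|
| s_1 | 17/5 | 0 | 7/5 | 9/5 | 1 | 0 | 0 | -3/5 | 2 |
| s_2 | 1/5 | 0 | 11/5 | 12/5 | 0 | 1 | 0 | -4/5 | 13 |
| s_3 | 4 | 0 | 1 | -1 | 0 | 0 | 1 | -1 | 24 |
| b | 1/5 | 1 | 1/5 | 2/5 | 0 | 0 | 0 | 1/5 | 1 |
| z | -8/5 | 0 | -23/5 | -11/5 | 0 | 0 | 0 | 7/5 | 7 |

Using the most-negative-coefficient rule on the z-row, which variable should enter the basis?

c

Negative z-row entries: a: -8/5, c: -23/5, d: -11/5.
The most negative is -23/5 in column c, so c enters.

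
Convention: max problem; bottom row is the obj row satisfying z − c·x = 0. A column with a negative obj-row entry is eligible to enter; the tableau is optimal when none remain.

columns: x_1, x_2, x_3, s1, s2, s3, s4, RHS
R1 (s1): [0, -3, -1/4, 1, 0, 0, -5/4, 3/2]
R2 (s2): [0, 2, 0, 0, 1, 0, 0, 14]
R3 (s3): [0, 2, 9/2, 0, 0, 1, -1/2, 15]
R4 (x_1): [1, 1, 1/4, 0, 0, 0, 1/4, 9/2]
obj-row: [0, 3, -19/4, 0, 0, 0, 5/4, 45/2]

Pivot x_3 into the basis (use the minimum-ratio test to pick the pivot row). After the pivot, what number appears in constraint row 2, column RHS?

Ratio test on column x_3 — row 1: entry -1/4 ≤ 0; row 2: entry 0 ≤ 0; row 3: 15/(9/2) = 10/3; row 4: (9/2)/(1/4) = 18. Minimum is 10/3 at row 3 (s3 leaves); pivot element 9/2.
Divide row 3 by 9/2; eliminate column x_3 from the other rows.
Row 2 update in column RHS: 14 − 0·(10/3) = 14.

14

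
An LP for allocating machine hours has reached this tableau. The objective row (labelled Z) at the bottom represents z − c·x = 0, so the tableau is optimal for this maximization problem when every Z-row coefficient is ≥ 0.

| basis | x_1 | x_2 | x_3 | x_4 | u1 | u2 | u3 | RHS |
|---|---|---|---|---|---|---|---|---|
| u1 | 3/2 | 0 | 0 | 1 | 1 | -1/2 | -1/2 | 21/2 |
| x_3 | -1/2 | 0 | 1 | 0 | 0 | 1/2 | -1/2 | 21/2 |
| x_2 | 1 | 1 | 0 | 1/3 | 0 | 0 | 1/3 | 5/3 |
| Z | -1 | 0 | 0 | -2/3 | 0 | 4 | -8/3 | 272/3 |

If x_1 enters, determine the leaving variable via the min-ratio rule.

x_2

Column x_1 entries and ratios — u1: (21/2)/(3/2) = 7; x_3: -1/2 ≤ 0, skip; x_2: (5/3)/1 = 5/3.
Smallest ratio is 5/3 in the row of x_2, so x_2 leaves.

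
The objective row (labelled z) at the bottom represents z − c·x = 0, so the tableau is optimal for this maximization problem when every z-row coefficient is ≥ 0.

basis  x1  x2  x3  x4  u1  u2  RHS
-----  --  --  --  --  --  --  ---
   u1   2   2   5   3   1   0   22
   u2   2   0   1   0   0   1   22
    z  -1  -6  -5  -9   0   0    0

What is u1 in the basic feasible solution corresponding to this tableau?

22

u1 is basic (row 1); its value is the RHS of that row, 22.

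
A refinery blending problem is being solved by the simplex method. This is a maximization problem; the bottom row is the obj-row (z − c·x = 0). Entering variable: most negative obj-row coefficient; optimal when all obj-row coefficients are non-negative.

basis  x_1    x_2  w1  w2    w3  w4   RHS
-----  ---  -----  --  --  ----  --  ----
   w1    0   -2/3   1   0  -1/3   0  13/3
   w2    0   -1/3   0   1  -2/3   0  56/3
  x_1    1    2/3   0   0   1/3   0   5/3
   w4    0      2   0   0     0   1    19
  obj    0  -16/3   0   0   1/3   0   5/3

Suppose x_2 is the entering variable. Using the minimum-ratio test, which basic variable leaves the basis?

x_1

Column x_2 entries and ratios — w1: -2/3 ≤ 0, skip; w2: -1/3 ≤ 0, skip; x_1: (5/3)/(2/3) = 5/2; w4: 19/2 = 19/2.
Smallest ratio is 5/2 in the row of x_1, so x_1 leaves.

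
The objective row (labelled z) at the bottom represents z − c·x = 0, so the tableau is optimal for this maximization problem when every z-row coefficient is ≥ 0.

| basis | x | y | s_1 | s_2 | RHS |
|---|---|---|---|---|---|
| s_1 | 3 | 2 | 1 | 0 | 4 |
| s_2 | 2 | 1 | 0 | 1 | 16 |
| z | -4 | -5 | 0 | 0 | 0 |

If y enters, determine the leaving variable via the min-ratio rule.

Column y entries and ratios — s_1: 4/2 = 2; s_2: 16/1 = 16.
Smallest ratio is 2 in the row of s_1, so s_1 leaves.

s_1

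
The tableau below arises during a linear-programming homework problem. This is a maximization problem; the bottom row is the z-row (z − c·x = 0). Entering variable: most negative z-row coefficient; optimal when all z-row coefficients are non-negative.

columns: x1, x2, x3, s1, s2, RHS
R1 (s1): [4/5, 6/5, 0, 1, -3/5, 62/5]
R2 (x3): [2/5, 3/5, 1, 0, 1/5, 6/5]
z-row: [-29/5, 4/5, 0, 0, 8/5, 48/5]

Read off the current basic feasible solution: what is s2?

s2 is not in the basis, so in the current basic feasible solution s2 = 0.

0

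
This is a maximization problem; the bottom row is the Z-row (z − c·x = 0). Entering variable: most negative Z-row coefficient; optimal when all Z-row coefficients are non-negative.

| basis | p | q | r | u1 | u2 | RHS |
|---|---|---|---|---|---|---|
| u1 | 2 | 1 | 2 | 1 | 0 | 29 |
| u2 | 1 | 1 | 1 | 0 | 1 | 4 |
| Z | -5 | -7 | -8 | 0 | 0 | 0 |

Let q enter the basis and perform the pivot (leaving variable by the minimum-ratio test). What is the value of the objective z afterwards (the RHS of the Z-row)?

Ratio test on column q — row 1: 29/1 = 29; row 2: 4/1 = 4. Minimum is 4 at row 2 (u2 leaves); pivot element 1.
Pivot on row 2; the Z-row RHS becomes 0 − (-7)·4 = 28.

28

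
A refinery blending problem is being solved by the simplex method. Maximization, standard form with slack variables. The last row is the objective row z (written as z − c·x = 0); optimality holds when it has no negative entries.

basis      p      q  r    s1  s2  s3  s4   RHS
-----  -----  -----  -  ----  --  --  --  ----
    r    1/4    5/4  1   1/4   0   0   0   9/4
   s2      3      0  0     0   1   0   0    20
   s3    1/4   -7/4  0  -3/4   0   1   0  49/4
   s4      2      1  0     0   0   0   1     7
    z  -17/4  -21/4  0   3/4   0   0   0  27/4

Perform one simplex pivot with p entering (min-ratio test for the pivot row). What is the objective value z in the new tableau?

173/8

Ratio test on column p — row 1: (9/4)/(1/4) = 9; row 2: 20/3 = 20/3; row 3: (49/4)/(1/4) = 49; row 4: 7/2 = 7/2. Minimum is 7/2 at row 4 (s4 leaves); pivot element 2.
Pivot on row 4; the z-row RHS becomes 27/4 − (-17/4)·(7/2) = 173/8.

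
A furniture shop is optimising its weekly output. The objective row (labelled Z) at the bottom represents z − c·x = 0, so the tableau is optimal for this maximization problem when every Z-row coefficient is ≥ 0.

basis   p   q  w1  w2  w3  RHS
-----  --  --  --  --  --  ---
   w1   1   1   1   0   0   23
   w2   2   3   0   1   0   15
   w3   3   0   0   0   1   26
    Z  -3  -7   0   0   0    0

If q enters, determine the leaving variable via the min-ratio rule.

Column q entries and ratios — w1: 23/1 = 23; w2: 15/3 = 5; w3: 0 ≤ 0, skip.
Smallest ratio is 5 in the row of w2, so w2 leaves.

w2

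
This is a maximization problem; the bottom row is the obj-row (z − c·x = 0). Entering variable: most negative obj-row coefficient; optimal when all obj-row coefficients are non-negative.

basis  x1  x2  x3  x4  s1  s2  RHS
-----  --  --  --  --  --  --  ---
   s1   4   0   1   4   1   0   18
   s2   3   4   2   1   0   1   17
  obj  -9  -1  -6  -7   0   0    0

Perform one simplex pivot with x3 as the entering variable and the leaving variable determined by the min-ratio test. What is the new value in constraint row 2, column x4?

1/2

Ratio test on column x3 — row 1: 18/1 = 18; row 2: 17/2 = 17/2. Minimum is 17/2 at row 2 (s2 leaves); pivot element 2.
Divide row 2 by 2; eliminate column x3 from the other rows.
In the new row 2, the x4 entry is the old entry divided by the pivot: 1/2 = 1/2.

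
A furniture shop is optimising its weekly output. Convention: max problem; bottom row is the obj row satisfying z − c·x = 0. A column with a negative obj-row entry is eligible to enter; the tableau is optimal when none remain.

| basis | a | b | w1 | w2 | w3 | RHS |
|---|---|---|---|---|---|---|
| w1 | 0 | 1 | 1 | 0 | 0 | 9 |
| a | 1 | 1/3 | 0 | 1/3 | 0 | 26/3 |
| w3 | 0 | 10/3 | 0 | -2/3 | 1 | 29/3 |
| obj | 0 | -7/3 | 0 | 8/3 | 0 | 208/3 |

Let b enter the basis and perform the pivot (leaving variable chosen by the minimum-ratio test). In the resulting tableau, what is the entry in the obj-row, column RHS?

761/10

Ratio test on column b — row 1: 9/1 = 9; row 2: (26/3)/(1/3) = 26; row 3: (29/3)/(10/3) = 29/10. Minimum is 29/10 at row 3 (w3 leaves); pivot element 10/3.
Divide row 3 by 10/3; eliminate column b from the other rows.
obj-row update in column RHS: 208/3 − (-7/3)·(29/10) = 761/10.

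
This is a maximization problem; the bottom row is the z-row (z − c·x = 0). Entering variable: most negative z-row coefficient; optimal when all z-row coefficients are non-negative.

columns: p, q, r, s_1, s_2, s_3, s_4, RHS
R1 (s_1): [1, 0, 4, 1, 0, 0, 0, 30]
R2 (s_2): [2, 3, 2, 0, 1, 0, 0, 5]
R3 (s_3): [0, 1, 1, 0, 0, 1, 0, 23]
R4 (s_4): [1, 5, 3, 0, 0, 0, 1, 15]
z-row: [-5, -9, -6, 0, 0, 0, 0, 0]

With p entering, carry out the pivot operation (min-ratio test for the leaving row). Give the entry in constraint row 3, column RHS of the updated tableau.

Ratio test on column p — row 1: 30/1 = 30; row 2: 5/2 = 5/2; row 3: entry 0 ≤ 0; row 4: 15/1 = 15. Minimum is 5/2 at row 2 (s_2 leaves); pivot element 2.
Divide row 2 by 2; eliminate column p from the other rows.
Row 3 update in column RHS: 23 − 0·(5/2) = 23.

23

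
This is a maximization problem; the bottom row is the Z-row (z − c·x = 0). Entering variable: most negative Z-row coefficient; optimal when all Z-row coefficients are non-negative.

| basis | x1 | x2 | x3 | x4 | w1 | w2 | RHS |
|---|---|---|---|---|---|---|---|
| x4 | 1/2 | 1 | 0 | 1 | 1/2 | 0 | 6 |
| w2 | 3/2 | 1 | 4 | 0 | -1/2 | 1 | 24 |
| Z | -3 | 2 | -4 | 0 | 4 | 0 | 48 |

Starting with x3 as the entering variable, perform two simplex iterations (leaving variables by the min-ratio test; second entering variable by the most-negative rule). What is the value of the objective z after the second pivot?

90

Ratio test on column x3 — row 1: entry 0 ≤ 0; row 2: 24/4 = 6. Minimum is 6 at row 2 (w2 leaves); pivot element 4.
Pivot on row 2; the Z-row RHS becomes 48 − (-4)·6 = 72.
Next entering variable (most negative Z-row entry -3/2): x1.
Ratio test on column x1 — row 1: 6/(1/2) = 12; row 2: 6/(3/8) = 16. Minimum is 12 at row 1 (x4 leaves); pivot element 1/2.
After the second pivot the Z-row RHS is 72 − (-3/2)·12 = 90.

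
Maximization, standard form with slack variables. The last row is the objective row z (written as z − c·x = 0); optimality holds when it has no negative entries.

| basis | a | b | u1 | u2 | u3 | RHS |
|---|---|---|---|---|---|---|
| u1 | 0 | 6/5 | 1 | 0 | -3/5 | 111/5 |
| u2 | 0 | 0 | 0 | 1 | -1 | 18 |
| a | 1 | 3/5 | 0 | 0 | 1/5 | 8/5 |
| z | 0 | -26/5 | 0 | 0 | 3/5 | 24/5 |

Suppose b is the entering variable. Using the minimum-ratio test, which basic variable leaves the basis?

Column b entries and ratios — u1: (111/5)/(6/5) = 37/2; u2: 0 ≤ 0, skip; a: (8/5)/(3/5) = 8/3.
Smallest ratio is 8/3 in the row of a, so a leaves.

a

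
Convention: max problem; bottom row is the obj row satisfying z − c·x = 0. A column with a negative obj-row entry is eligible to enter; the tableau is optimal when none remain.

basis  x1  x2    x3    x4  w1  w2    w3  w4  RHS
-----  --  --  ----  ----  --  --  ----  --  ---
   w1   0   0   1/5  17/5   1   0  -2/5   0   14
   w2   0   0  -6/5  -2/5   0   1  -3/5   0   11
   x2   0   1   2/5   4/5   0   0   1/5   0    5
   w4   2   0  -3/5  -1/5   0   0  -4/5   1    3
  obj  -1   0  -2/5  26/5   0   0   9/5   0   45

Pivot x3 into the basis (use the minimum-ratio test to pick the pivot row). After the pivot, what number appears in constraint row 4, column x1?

2

Ratio test on column x3 — row 1: 14/(1/5) = 70; row 2: entry -6/5 ≤ 0; row 3: 5/(2/5) = 25/2; row 4: entry -3/5 ≤ 0. Minimum is 25/2 at row 3 (x2 leaves); pivot element 2/5.
Divide row 3 by 2/5; eliminate column x3 from the other rows.
Row 4 update in column x1: 2 − (-3/5)·0 = 2.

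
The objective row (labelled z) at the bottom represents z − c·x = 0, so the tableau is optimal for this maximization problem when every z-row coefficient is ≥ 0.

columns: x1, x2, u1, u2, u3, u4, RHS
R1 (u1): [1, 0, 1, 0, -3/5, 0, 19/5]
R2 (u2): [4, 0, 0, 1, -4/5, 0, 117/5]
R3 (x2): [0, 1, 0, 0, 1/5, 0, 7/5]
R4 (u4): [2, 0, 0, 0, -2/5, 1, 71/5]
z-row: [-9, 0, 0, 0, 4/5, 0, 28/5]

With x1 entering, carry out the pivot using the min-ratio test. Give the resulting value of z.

Ratio test on column x1 — row 1: (19/5)/1 = 19/5; row 2: (117/5)/4 = 117/20; row 3: entry 0 ≤ 0; row 4: (71/5)/2 = 71/10. Minimum is 19/5 at row 1 (u1 leaves); pivot element 1.
Pivot on row 1; the z-row RHS becomes 28/5 − (-9)·(19/5) = 199/5.

199/5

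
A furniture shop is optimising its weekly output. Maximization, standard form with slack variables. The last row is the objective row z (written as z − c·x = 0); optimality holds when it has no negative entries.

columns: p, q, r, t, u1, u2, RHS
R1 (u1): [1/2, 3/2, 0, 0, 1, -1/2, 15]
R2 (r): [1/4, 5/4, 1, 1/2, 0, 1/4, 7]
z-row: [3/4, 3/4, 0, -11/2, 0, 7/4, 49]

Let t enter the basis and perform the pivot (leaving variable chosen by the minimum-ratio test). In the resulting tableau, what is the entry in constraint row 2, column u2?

Ratio test on column t — row 1: entry 0 ≤ 0; row 2: 7/(1/2) = 14. Minimum is 14 at row 2 (r leaves); pivot element 1/2.
Divide row 2 by 1/2; eliminate column t from the other rows.
In the new row 2, the u2 entry is the old entry divided by the pivot: (1/4)/(1/2) = 1/2.

1/2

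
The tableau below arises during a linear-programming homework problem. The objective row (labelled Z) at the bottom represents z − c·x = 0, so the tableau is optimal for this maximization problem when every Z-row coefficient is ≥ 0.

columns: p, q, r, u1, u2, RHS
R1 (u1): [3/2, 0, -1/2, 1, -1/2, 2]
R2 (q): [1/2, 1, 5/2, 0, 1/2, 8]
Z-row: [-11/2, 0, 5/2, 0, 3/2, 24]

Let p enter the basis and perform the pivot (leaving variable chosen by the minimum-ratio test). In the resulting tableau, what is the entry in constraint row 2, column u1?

-1/3

Ratio test on column p — row 1: 2/(3/2) = 4/3; row 2: 8/(1/2) = 16. Minimum is 4/3 at row 1 (u1 leaves); pivot element 3/2.
Divide row 1 by 3/2; eliminate column p from the other rows.
Row 2 update in column u1: 0 − (1/2)·(2/3) = -1/3.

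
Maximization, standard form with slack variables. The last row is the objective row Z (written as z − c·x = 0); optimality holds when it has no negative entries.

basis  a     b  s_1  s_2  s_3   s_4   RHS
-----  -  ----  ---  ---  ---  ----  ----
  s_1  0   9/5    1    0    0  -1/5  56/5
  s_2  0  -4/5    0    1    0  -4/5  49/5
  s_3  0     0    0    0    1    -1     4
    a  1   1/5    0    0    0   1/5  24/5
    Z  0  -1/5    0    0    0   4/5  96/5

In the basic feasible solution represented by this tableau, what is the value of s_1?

56/5

s_1 is basic (row 1); its value is the RHS of that row, 56/5.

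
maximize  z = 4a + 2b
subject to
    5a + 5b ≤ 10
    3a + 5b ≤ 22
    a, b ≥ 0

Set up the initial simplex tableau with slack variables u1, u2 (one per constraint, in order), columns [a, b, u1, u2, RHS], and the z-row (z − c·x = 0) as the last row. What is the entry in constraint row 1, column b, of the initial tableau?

5

Constraint 1 has coefficient 5 on b.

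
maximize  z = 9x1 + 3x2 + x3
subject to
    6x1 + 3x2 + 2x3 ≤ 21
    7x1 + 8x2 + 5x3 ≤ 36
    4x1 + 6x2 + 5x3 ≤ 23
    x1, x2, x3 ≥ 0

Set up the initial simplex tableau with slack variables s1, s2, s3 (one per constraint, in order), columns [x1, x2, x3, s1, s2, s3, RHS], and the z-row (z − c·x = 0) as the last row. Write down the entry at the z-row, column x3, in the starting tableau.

The z-row carries the negated objective coefficients: the x3 entry is -1.

-1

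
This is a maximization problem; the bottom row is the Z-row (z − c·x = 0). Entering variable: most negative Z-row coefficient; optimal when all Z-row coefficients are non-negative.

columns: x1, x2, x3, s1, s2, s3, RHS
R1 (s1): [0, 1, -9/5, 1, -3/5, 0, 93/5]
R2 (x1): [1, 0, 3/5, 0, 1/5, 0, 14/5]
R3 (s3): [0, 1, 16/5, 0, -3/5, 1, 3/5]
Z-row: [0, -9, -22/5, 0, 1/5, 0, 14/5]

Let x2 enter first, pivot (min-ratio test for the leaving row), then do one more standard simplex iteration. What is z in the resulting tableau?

81

Ratio test on column x2 — row 1: (93/5)/1 = 93/5; row 2: entry 0 ≤ 0; row 3: (3/5)/1 = 3/5. Minimum is 3/5 at row 3 (s3 leaves); pivot element 1.
Pivot on row 3; the Z-row RHS becomes 14/5 − (-9)·(3/5) = 41/5.
Next entering variable (most negative Z-row entry -26/5): s2.
Ratio test on column s2 — row 1: entry 0 ≤ 0; row 2: (14/5)/(1/5) = 14; row 3: entry -3/5 ≤ 0. Minimum is 14 at row 2 (x1 leaves); pivot element 1/5.
After the second pivot the Z-row RHS is 41/5 − (-26/5)·14 = 81.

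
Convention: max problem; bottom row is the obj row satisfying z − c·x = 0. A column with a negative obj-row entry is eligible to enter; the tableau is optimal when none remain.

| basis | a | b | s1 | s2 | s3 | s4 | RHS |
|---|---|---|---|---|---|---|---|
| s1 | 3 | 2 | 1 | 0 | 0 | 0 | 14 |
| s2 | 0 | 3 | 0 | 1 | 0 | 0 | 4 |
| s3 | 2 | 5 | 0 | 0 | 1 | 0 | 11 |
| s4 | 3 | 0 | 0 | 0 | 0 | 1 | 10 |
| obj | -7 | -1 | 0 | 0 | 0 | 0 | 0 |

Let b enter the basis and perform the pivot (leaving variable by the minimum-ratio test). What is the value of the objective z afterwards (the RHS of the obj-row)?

4/3

Ratio test on column b — row 1: 14/2 = 7; row 2: 4/3 = 4/3; row 3: 11/5 = 11/5; row 4: entry 0 ≤ 0. Minimum is 4/3 at row 2 (s2 leaves); pivot element 3.
Pivot on row 2; the obj-row RHS becomes 0 − (-1)·(4/3) = 4/3.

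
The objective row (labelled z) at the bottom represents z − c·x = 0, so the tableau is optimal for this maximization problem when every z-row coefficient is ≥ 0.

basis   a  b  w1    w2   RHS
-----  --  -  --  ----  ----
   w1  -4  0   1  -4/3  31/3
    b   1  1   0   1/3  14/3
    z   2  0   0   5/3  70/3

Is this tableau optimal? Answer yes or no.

Every z-row coefficient is ≥ 0, so the tableau is optimal.

yes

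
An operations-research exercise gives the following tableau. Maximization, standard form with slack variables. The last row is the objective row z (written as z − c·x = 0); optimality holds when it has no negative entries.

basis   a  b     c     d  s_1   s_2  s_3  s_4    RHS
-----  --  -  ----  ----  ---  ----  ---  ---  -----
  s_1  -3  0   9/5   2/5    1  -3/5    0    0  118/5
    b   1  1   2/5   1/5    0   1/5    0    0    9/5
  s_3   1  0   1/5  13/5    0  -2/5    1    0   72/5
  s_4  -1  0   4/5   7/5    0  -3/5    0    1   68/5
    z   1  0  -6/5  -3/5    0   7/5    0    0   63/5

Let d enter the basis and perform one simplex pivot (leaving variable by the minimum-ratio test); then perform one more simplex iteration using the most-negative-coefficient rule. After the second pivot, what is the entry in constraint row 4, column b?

Ratio test on column d — row 1: (118/5)/(2/5) = 59; row 2: (9/5)/(1/5) = 9; row 3: (72/5)/(13/5) = 72/13; row 4: (68/5)/(7/5) = 68/7. Minimum is 72/13 at row 3 (s_3 leaves); pivot element 13/5.
Divide row 3 by 13/5; eliminate column d from the other rows.
Second iteration: most negative z-row entry is -15/13 in column c, so c enters.
Ratio test on column c — row 1: (278/13)/(23/13) = 278/23; row 2: (9/13)/(5/13) = 9/5; row 3: (72/13)/(1/13) = 72; row 4: (76/13)/(9/13) = 76/9. Minimum is 9/5 at row 2 (b leaves); pivot element 5/13.
Divide row 2 by 5/13; eliminate column c from the other rows.
After both pivots, the entry at constraint row 4, column b is -9/5.

-9/5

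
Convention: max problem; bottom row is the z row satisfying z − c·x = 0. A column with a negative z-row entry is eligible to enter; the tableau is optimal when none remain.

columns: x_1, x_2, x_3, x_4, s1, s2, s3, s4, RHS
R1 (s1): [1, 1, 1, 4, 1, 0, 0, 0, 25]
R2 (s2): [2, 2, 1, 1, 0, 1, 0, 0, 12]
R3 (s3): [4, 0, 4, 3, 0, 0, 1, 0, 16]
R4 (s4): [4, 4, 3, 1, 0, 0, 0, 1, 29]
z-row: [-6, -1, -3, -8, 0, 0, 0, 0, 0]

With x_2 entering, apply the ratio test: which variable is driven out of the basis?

Column x_2 entries and ratios — s1: 25/1 = 25; s2: 12/2 = 6; s3: 0 ≤ 0, skip; s4: 29/4 = 29/4.
Smallest ratio is 6 in the row of s2, so s2 leaves.

s2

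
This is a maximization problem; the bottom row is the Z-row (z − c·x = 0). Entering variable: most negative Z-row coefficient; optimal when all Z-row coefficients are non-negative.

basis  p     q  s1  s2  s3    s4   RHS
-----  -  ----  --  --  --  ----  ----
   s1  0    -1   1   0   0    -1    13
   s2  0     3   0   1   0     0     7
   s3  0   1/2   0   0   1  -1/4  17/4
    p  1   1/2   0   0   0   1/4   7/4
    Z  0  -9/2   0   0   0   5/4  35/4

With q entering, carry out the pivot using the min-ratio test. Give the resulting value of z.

77/4

Ratio test on column q — row 1: entry -1 ≤ 0; row 2: 7/3 = 7/3; row 3: (17/4)/(1/2) = 17/2; row 4: (7/4)/(1/2) = 7/2. Minimum is 7/3 at row 2 (s2 leaves); pivot element 3.
Pivot on row 2; the Z-row RHS becomes 35/4 − (-9/2)·(7/3) = 77/4.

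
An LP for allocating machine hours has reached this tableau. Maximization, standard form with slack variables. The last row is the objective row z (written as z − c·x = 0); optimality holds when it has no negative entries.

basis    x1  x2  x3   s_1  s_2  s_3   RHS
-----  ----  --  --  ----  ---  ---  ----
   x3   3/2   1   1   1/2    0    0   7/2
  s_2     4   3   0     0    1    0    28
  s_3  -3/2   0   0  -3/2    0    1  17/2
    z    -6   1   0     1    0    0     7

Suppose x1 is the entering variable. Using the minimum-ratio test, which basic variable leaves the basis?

x3

Column x1 entries and ratios — x3: (7/2)/(3/2) = 7/3; s_2: 28/4 = 7; s_3: -3/2 ≤ 0, skip.
Smallest ratio is 7/3 in the row of x3, so x3 leaves.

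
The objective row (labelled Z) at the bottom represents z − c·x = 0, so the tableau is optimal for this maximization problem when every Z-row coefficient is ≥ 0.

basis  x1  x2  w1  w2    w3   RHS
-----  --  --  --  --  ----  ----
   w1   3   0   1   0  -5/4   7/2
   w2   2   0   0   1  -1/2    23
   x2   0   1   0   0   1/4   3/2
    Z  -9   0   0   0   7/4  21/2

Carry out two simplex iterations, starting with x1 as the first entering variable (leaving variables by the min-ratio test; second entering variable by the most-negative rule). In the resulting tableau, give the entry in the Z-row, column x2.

Ratio test on column x1 — row 1: (7/2)/3 = 7/6; row 2: 23/2 = 23/2; row 3: entry 0 ≤ 0. Minimum is 7/6 at row 1 (w1 leaves); pivot element 3.
Divide row 1 by 3; eliminate column x1 from the other rows.
Second iteration: most negative Z-row entry is -2 in column w3, so w3 enters.
Ratio test on column w3 — row 1: entry -5/12 ≤ 0; row 2: (62/3)/(1/3) = 62; row 3: (3/2)/(1/4) = 6. Minimum is 6 at row 3 (x2 leaves); pivot element 1/4.
Divide row 3 by 1/4; eliminate column w3 from the other rows.
After both pivots, the entry at the Z-row, column x2 is 8.

8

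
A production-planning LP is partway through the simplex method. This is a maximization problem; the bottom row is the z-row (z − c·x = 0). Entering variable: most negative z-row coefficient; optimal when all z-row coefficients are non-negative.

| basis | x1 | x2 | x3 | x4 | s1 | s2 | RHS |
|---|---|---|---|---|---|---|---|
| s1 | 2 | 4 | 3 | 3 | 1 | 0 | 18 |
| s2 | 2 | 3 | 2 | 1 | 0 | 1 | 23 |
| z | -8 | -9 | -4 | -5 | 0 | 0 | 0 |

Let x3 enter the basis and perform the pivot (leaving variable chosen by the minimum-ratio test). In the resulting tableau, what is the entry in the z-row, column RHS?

Ratio test on column x3 — row 1: 18/3 = 6; row 2: 23/2 = 23/2. Minimum is 6 at row 1 (s1 leaves); pivot element 3.
Divide row 1 by 3; eliminate column x3 from the other rows.
z-row update in column RHS: 0 − (-4)·6 = 24.

24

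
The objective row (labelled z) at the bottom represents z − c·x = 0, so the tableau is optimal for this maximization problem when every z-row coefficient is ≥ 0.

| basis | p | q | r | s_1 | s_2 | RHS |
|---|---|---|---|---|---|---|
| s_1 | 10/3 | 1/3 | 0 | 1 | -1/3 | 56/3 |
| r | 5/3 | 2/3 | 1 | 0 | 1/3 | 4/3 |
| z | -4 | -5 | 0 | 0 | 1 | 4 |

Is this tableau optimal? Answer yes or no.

The z-row has a negative entry -5 in column q, so it is not optimal.

no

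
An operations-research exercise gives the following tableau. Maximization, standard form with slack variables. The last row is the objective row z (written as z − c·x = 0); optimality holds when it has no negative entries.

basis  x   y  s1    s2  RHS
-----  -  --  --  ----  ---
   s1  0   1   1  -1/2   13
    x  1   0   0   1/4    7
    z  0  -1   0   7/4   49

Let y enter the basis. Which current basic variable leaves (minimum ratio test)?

s1

Column y entries and ratios — s1: 13/1 = 13; x: 0 ≤ 0, skip.
Smallest ratio is 13 in the row of s1, so s1 leaves.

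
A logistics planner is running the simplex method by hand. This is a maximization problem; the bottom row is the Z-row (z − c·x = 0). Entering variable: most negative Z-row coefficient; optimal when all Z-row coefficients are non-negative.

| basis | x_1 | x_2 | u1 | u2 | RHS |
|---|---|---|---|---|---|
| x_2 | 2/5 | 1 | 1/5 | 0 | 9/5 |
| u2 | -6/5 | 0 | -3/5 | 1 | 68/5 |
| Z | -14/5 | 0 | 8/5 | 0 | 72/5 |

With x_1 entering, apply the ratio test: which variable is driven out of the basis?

x_2

Column x_1 entries and ratios — x_2: (9/5)/(2/5) = 9/2; u2: -6/5 ≤ 0, skip.
Smallest ratio is 9/2 in the row of x_2, so x_2 leaves.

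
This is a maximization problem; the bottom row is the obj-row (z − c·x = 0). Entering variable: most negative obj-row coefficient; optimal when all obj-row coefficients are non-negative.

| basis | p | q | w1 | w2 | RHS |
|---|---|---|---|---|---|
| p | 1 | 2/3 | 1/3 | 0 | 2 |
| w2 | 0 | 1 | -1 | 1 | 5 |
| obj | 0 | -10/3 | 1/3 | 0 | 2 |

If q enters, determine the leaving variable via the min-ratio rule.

p

Column q entries and ratios — p: 2/(2/3) = 3; w2: 5/1 = 5.
Smallest ratio is 3 in the row of p, so p leaves.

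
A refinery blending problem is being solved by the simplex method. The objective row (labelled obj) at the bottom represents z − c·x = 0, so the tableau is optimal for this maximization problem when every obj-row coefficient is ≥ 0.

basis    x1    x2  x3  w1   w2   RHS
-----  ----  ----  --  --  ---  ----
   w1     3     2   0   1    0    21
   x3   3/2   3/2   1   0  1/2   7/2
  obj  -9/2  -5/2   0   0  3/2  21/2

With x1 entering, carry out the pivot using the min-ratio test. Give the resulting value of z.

Ratio test on column x1 — row 1: 21/3 = 7; row 2: (7/2)/(3/2) = 7/3. Minimum is 7/3 at row 2 (x3 leaves); pivot element 3/2.
Pivot on row 2; the obj-row RHS becomes 21/2 − (-9/2)·(7/3) = 21.

21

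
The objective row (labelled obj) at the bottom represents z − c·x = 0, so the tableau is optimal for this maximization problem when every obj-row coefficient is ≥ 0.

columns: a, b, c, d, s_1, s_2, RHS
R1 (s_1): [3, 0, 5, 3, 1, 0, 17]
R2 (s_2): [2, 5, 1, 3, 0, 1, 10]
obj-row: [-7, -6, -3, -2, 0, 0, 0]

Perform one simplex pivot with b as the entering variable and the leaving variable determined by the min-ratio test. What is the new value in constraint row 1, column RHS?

Ratio test on column b — row 1: entry 0 ≤ 0; row 2: 10/5 = 2. Minimum is 2 at row 2 (s_2 leaves); pivot element 5.
Divide row 2 by 5; eliminate column b from the other rows.
Row 1 update in column RHS: 17 − 0·2 = 17.

17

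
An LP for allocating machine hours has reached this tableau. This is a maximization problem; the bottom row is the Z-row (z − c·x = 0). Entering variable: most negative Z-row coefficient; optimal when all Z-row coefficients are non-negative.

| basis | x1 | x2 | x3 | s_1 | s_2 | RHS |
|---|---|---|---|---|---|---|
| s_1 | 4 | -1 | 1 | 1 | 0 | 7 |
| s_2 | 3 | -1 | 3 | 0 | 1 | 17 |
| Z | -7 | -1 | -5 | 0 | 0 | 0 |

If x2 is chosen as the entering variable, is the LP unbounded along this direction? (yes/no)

Every constraint-row entry in column x2 is ≤ 0, so increasing x2 is unbounded.

yes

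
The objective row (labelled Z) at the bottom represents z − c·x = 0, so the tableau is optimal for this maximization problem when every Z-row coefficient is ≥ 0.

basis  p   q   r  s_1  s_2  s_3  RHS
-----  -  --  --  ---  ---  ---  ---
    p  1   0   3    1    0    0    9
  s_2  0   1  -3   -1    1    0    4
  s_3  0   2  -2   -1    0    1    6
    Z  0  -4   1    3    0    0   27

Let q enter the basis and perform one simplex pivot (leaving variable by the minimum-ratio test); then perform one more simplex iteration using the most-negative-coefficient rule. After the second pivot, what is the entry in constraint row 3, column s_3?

Ratio test on column q — row 1: entry 0 ≤ 0; row 2: 4/1 = 4; row 3: 6/2 = 3. Minimum is 3 at row 3 (s_3 leaves); pivot element 2.
Divide row 3 by 2; eliminate column q from the other rows.
Second iteration: most negative Z-row entry is -3 in column r, so r enters.
Ratio test on column r — row 1: 9/3 = 3; row 2: entry -2 ≤ 0; row 3: entry -1 ≤ 0. Minimum is 3 at row 1 (p leaves); pivot element 3.
Divide row 1 by 3; eliminate column r from the other rows.
After both pivots, the entry at constraint row 3, column s_3 is 1/2.

1/2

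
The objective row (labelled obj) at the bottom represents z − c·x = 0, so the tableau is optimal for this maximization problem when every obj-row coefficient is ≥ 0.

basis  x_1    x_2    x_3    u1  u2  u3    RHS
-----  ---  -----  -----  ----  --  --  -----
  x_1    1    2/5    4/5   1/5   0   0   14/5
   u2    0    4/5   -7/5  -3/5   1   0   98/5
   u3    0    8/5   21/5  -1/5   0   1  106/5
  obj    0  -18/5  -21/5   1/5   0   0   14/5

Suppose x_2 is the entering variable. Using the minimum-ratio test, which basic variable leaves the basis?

Column x_2 entries and ratios — x_1: (14/5)/(2/5) = 7; u2: (98/5)/(4/5) = 49/2; u3: (106/5)/(8/5) = 53/4.
Smallest ratio is 7 in the row of x_1, so x_1 leaves.

x_1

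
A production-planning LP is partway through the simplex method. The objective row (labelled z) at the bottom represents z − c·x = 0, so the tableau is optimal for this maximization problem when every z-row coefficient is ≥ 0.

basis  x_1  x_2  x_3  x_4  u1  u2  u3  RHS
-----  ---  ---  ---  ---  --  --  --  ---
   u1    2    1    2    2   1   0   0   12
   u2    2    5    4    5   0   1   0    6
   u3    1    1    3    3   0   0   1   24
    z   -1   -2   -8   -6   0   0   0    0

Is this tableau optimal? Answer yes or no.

no

The z-row has a negative entry -8 in column x_3, so it is not optimal.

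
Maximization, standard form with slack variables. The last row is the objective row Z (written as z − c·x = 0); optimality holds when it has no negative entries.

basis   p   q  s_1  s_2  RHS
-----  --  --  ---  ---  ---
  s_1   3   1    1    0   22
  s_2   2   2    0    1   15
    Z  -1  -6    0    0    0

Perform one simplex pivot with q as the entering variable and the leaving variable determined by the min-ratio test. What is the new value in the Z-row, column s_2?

3

Ratio test on column q — row 1: 22/1 = 22; row 2: 15/2 = 15/2. Minimum is 15/2 at row 2 (s_2 leaves); pivot element 2.
Divide row 2 by 2; eliminate column q from the other rows.
Z-row update in column s_2: 0 − (-6)·(1/2) = 3.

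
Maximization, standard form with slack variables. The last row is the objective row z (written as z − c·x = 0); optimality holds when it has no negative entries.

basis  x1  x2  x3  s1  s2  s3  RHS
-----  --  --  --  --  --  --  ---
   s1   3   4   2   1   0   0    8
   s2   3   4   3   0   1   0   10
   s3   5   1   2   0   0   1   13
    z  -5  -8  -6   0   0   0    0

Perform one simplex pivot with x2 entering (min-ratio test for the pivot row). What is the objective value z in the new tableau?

16

Ratio test on column x2 — row 1: 8/4 = 2; row 2: 10/4 = 5/2; row 3: 13/1 = 13. Minimum is 2 at row 1 (s1 leaves); pivot element 4.
Pivot on row 1; the z-row RHS becomes 0 − (-8)·2 = 16.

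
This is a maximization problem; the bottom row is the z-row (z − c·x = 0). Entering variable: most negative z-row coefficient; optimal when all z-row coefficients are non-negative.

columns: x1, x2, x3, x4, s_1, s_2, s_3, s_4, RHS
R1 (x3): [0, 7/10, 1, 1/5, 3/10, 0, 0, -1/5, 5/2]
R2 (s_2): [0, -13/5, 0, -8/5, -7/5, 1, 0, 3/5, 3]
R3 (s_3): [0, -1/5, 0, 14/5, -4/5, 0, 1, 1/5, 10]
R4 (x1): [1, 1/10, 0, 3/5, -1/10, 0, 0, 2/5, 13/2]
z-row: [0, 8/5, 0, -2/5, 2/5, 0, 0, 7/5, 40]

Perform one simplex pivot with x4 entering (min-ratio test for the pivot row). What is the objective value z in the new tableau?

290/7

Ratio test on column x4 — row 1: (5/2)/(1/5) = 25/2; row 2: entry -8/5 ≤ 0; row 3: 10/(14/5) = 25/7; row 4: (13/2)/(3/5) = 65/6. Minimum is 25/7 at row 3 (s_3 leaves); pivot element 14/5.
Pivot on row 3; the z-row RHS becomes 40 − (-2/5)·(25/7) = 290/7.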